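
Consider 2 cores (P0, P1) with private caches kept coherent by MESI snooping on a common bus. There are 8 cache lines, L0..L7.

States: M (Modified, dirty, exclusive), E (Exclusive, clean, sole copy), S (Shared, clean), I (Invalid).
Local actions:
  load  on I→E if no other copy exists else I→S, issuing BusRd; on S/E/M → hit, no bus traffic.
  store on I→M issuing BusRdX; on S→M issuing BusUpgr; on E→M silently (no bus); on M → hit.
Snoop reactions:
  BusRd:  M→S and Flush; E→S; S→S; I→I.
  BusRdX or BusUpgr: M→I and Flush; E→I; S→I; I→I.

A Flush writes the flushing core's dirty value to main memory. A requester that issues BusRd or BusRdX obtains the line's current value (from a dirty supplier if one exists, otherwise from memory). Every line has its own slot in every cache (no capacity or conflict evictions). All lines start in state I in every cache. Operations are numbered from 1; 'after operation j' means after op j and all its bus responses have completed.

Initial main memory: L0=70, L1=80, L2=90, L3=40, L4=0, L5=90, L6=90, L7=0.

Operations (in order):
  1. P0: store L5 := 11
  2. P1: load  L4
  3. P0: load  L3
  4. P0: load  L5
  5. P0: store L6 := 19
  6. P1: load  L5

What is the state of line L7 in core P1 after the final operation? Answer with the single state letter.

state = I

step 1: P0: store L5 := 11  ⟶  MI  (L5)  txn=BusRdX  M[L5]=90
step 2: P1: load  L4  ⟶  IE  (L4)  txn=BusRd  M[L4]=0
step 3: P0: load  L3  ⟶  EI  (L3)  txn=BusRd  M[L3]=40
step 4: P0: load  L5  ⟶  MI  (L5)  txn=∅  M[L5]=90
step 5: P0: store L6 := 19  ⟶  MI  (L6)  txn=BusRdX  M[L6]=90
step 6: P1: load  L5  ⟶  SS  (L5)  txn=BusRd+Flush  M[L5]=11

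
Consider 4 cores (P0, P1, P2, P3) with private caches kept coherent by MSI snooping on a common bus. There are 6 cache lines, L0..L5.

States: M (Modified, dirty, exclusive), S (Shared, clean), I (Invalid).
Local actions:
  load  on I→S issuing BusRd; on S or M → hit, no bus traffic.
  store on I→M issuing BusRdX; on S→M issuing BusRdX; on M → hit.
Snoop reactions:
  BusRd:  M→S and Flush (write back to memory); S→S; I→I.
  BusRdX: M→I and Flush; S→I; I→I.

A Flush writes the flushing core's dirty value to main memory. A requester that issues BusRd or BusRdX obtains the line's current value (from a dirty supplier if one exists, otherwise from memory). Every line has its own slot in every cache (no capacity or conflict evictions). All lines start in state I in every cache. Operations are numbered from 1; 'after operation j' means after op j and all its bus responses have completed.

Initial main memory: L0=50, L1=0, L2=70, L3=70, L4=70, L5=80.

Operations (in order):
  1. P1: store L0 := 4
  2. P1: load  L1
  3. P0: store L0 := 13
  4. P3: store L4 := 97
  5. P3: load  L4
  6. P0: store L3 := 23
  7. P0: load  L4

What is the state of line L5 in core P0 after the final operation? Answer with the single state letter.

state = I

step 1: P1: store L0 := 4  ⟶  IMII  (L0)  txn=BusRdX  M[L0]=50
step 2: P1: load  L1  ⟶  ISII  (L1)  txn=BusRd  M[L1]=0
step 3: P0: store L0 := 13  ⟶  MIII  (L0)  txn=BusRdX+Flush  M[L0]=4
step 4: P3: store L4 := 97  ⟶  IIIM  (L4)  txn=BusRdX  M[L4]=70
step 5: P3: load  L4  ⟶  IIIM  (L4)  txn=∅  M[L4]=70
step 6: P0: store L3 := 23  ⟶  MIII  (L3)  txn=BusRdX  M[L3]=70
step 7: P0: load  L4  ⟶  SIIS  (L4)  txn=BusRd+Flush  M[L4]=97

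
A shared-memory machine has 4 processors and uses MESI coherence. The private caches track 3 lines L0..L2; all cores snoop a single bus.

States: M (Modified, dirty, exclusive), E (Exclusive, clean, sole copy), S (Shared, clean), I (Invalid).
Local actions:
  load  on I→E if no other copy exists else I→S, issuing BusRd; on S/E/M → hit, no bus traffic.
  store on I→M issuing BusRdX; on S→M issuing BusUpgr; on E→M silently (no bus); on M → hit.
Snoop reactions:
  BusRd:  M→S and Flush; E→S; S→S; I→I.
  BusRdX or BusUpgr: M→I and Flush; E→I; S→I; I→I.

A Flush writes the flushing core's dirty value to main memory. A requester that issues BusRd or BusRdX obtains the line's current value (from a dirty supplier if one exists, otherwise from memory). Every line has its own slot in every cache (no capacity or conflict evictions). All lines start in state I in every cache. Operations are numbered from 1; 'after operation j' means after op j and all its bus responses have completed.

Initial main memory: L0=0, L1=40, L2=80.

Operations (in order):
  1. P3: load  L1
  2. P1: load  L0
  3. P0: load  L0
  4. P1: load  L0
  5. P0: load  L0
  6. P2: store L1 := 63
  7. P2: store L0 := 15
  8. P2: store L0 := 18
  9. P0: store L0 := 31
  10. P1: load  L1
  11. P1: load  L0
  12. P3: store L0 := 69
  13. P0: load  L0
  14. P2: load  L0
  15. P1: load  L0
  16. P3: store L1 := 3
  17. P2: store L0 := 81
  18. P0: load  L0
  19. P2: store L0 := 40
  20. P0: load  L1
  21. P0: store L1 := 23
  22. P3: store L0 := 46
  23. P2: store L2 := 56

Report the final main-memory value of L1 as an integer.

step 1: P3: load  L1  ⟶  IIIE  (L1)  txn=BusRd  M[L1]=40
step 2: P1: load  L0  ⟶  IEII  (L0)  txn=BusRd  M[L0]=0
step 3: P0: load  L0  ⟶  SSII  (L0)  txn=BusRd  M[L0]=0
step 4: P1: load  L0  ⟶  SSII  (L0)  txn=∅  M[L0]=0
step 5: P0: load  L0  ⟶  SSII  (L0)  txn=∅  M[L0]=0
step 6: P2: store L1 := 63  ⟶  IIMI  (L1)  txn=BusRdX  M[L1]=40
step 7: P2: store L0 := 15  ⟶  IIMI  (L0)  txn=BusRdX  M[L0]=0
step 8: P2: store L0 := 18  ⟶  IIMI  (L0)  txn=∅  M[L0]=0
step 9: P0: store L0 := 31  ⟶  MIII  (L0)  txn=BusRdX+Flush  M[L0]=18
step 10: P1: load  L1  ⟶  ISSI  (L1)  txn=BusRd+Flush  M[L1]=63
step 11: P1: load  L0  ⟶  SSII  (L0)  txn=BusRd+Flush  M[L0]=31
step 12: P3: store L0 := 69  ⟶  IIIM  (L0)  txn=BusRdX  M[L0]=31
step 13: P0: load  L0  ⟶  SIIS  (L0)  txn=BusRd+Flush  M[L0]=69
step 14: P2: load  L0  ⟶  SISS  (L0)  txn=BusRd  M[L0]=69
step 15: P1: load  L0  ⟶  SSSS  (L0)  txn=BusRd  M[L0]=69
step 16: P3: store L1 := 3  ⟶  IIIM  (L1)  txn=BusRdX  M[L1]=63
step 17: P2: store L0 := 81  ⟶  IIMI  (L0)  txn=BusUpgr  M[L0]=69
step 18: P0: load  L0  ⟶  SISI  (L0)  txn=BusRd+Flush  M[L0]=81
step 19: P2: store L0 := 40  ⟶  IIMI  (L0)  txn=BusUpgr  M[L0]=81
step 20: P0: load  L1  ⟶  SIIS  (L1)  txn=BusRd+Flush  M[L1]=3
step 21: P0: store L1 := 23  ⟶  MIII  (L1)  txn=BusUpgr  M[L1]=3
step 22: P3: store L0 := 46  ⟶  IIIM  (L0)  txn=BusRdX+Flush  M[L0]=40
step 23: P2: store L2 := 56  ⟶  IIMI  (L2)  txn=BusRdX  M[L2]=80

memory[L1] = 3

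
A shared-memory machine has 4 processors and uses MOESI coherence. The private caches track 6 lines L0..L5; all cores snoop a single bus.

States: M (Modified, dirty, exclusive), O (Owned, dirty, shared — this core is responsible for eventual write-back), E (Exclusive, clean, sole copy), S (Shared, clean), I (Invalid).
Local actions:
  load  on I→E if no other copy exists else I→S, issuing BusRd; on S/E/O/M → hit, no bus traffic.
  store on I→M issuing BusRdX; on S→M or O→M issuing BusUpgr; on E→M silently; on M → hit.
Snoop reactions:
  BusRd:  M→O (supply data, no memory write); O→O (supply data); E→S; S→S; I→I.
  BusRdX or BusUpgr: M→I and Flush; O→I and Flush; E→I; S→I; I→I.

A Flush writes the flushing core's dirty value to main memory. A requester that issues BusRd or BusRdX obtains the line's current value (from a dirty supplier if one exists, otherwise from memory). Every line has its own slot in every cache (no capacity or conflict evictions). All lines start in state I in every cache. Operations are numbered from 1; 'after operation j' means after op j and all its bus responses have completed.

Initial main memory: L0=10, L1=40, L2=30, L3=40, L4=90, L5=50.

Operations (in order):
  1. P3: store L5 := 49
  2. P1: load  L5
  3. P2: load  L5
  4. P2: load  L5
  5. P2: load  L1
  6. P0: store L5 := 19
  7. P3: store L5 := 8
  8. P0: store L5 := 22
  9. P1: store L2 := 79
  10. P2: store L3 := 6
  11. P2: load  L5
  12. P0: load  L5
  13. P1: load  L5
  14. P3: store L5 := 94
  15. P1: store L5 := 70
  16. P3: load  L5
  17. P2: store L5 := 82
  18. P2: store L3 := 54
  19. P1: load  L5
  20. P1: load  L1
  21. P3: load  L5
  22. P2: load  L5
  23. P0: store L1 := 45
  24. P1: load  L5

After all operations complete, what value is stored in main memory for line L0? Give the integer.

step 1: P3: store L5 := 49  ⟶  IIIM  (L5)  txn=BusRdX  M[L5]=50
step 2: P1: load  L5  ⟶  ISIO  (L5)  txn=BusRd  M[L5]=50
step 3: P2: load  L5  ⟶  ISSO  (L5)  txn=BusRd  M[L5]=50
step 4: P2: load  L5  ⟶  ISSO  (L5)  txn=∅  M[L5]=50
step 5: P2: load  L1  ⟶  IIEI  (L1)  txn=BusRd  M[L1]=40
step 6: P0: store L5 := 19  ⟶  MIII  (L5)  txn=BusRdX+Flush  M[L5]=49
step 7: P3: store L5 := 8  ⟶  IIIM  (L5)  txn=BusRdX+Flush  M[L5]=19
step 8: P0: store L5 := 22  ⟶  MIII  (L5)  txn=BusRdX+Flush  M[L5]=8
step 9: P1: store L2 := 79  ⟶  IMII  (L2)  txn=BusRdX  M[L2]=30
step 10: P2: store L3 := 6  ⟶  IIMI  (L3)  txn=BusRdX  M[L3]=40
step 11: P2: load  L5  ⟶  OISI  (L5)  txn=BusRd  M[L5]=8
step 12: P0: load  L5  ⟶  OISI  (L5)  txn=∅  M[L5]=8
step 13: P1: load  L5  ⟶  OSSI  (L5)  txn=BusRd  M[L5]=8
step 14: P3: store L5 := 94  ⟶  IIIM  (L5)  txn=BusRdX+Flush  M[L5]=22
step 15: P1: store L5 := 70  ⟶  IMII  (L5)  txn=BusRdX+Flush  M[L5]=94
step 16: P3: load  L5  ⟶  IOIS  (L5)  txn=BusRd  M[L5]=94
step 17: P2: store L5 := 82  ⟶  IIMI  (L5)  txn=BusRdX+Flush  M[L5]=70
step 18: P2: store L3 := 54  ⟶  IIMI  (L3)  txn=∅  M[L3]=40
step 19: P1: load  L5  ⟶  ISOI  (L5)  txn=BusRd  M[L5]=70
step 20: P1: load  L1  ⟶  ISSI  (L1)  txn=BusRd  M[L1]=40
step 21: P3: load  L5  ⟶  ISOS  (L5)  txn=BusRd  M[L5]=70
step 22: P2: load  L5  ⟶  ISOS  (L5)  txn=∅  M[L5]=70
step 23: P0: store L1 := 45  ⟶  MIII  (L1)  txn=BusRdX  M[L1]=40
step 24: P1: load  L5  ⟶  ISOS  (L5)  txn=∅  M[L5]=70

memory[L0] = 10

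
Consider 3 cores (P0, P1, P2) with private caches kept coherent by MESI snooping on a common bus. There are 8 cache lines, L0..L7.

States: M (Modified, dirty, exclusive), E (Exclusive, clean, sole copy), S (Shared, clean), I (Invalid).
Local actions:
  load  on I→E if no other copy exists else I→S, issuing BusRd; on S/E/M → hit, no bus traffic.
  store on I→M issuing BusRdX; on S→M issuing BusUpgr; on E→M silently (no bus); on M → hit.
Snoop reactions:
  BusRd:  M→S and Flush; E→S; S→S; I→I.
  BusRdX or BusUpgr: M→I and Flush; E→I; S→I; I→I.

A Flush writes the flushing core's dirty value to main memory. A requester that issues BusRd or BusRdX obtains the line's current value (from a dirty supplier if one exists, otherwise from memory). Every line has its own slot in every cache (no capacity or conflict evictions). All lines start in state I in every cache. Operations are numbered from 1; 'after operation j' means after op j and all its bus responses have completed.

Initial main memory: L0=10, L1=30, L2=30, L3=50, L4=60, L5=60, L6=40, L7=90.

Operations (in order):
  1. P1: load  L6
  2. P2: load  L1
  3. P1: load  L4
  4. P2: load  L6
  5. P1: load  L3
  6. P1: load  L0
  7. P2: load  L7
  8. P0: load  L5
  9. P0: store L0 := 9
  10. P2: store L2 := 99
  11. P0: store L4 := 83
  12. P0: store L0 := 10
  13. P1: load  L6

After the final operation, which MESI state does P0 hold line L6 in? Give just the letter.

1. P1: load  L6  bus=[BusRd]  L6: P0=I P1=E P2=I  mem[L6]=40
2. P2: load  L1  bus=[BusRd]  L1: P0=I P1=I P2=E  mem[L1]=30
3. P1: load  L4  bus=[BusRd]  L4: P0=I P1=E P2=I  mem[L4]=60
4. P2: load  L6  bus=[BusRd]  L6: P0=I P1=S P2=S  mem[L6]=40
5. P1: load  L3  bus=[BusRd]  L3: P0=I P1=E P2=I  mem[L3]=50
6. P1: load  L0  bus=[BusRd]  L0: P0=I P1=E P2=I  mem[L0]=10
7. P2: load  L7  bus=[BusRd]  L7: P0=I P1=I P2=E  mem[L7]=90
8. P0: load  L5  bus=[BusRd]  L5: P0=E P1=I P2=I  mem[L5]=60
9. P0: store L0 := 9  bus=[BusRdX]  L0: P0=M P1=I P2=I  mem[L0]=10
10. P2: store L2 := 99  bus=[BusRdX]  L2: P0=I P1=I P2=M  mem[L2]=30
11. P0: store L4 := 83  bus=[BusRdX]  L4: P0=M P1=I P2=I  mem[L4]=60
12. P0: store L0 := 10  bus=[-]  L0: P0=M P1=I P2=I  mem[L0]=10
13. P1: load  L6  bus=[-]  L6: P0=I P1=S P2=S  mem[L6]=40

state = I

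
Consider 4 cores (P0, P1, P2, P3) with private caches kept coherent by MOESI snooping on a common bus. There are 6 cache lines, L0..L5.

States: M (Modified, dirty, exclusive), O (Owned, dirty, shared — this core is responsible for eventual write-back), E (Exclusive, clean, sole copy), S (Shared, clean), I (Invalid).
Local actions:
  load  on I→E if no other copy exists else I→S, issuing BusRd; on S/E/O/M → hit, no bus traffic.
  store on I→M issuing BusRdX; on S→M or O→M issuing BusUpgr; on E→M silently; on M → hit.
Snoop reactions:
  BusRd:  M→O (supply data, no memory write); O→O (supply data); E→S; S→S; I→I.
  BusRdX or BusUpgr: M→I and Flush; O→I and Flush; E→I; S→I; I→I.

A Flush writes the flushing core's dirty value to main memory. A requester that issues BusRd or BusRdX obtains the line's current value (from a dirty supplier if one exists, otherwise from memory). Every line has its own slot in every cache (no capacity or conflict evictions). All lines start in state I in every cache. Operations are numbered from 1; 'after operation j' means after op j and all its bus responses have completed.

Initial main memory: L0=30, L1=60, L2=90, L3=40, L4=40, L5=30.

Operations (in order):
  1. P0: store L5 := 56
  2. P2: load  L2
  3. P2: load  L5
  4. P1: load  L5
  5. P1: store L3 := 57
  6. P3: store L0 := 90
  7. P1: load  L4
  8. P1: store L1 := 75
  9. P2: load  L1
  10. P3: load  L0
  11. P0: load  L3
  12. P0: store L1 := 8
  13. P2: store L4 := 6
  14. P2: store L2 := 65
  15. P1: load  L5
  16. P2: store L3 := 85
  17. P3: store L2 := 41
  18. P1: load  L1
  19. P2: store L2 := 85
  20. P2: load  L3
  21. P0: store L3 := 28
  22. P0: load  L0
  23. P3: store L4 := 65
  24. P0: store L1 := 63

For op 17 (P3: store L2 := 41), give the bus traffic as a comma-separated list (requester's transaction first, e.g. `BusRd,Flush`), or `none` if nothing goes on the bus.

  op1 P0: store L5 := 56 → M/I/I/I on L5; bus BusRdX; mem=30
  op2 P2: load  L2 → I/I/E/I on L2; bus BusRd; mem=90
  op3 P2: load  L5 → O/I/S/I on L5; bus BusRd; mem=30
  op4 P1: load  L5 → O/S/S/I on L5; bus BusRd; mem=30
  op5 P1: store L3 := 57 → I/M/I/I on L3; bus BusRdX; mem=40
  op6 P3: store L0 := 90 → I/I/I/M on L0; bus BusRdX; mem=30
  op7 P1: load  L4 → I/E/I/I on L4; bus BusRd; mem=40
  op8 P1: store L1 := 75 → I/M/I/I on L1; bus BusRdX; mem=60
  op9 P2: load  L1 → I/O/S/I on L1; bus BusRd; mem=60
  op10 P3: load  L0 → I/I/I/M on L0; bus (none); mem=30
  op11 P0: load  L3 → S/O/I/I on L3; bus BusRd; mem=40
  op12 P0: store L1 := 8 → M/I/I/I on L1; bus BusRdX Flush; mem=75
  op13 P2: store L4 := 6 → I/I/M/I on L4; bus BusRdX; mem=40
  op14 P2: store L2 := 65 → I/I/M/I on L2; bus (none); mem=90
  op15 P1: load  L5 → O/S/S/I on L5; bus (none); mem=30
  op16 P2: store L3 := 85 → I/I/M/I on L3; bus BusRdX Flush; mem=57
  op17 P3: store L2 := 41 → I/I/I/M on L2; bus BusRdX Flush; mem=65
  op18 P1: load  L1 → O/S/I/I on L1; bus BusRd; mem=75
  op19 P2: store L2 := 85 → I/I/M/I on L2; bus BusRdX Flush; mem=41
  op20 P2: load  L3 → I/I/M/I on L3; bus (none); mem=57
  op21 P0: store L3 := 28 → M/I/I/I on L3; bus BusRdX Flush; mem=85
  op22 P0: load  L0 → S/I/I/O on L0; bus BusRd; mem=30
  op23 P3: store L4 := 65 → I/I/I/M on L4; bus BusRdX Flush; mem=6
  op24 P0: store L1 := 63 → M/I/I/I on L1; bus BusUpgr; mem=75

bus = BusRdX,Flush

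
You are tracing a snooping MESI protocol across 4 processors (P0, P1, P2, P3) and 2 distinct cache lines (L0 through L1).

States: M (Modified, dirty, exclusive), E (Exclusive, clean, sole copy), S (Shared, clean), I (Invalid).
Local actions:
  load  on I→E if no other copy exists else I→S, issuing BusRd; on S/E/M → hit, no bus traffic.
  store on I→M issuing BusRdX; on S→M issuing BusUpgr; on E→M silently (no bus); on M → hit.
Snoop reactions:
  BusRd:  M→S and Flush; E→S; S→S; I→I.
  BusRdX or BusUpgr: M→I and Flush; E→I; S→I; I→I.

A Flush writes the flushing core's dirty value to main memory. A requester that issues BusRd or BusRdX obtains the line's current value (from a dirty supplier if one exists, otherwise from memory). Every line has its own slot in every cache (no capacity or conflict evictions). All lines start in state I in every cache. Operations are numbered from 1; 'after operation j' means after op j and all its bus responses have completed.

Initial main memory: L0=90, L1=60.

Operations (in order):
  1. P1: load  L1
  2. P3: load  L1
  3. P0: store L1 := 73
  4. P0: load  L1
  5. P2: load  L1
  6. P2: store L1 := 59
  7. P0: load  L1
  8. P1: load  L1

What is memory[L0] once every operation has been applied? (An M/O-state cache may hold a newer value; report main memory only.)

[1] P1: load  L1 | P0:I, P1:E(60), P2:I, P3:I | bus: BusRd
[2] P3: load  L1 | P0:I, P1:S(60), P2:I, P3:S(60) | bus: BusRd
[3] P0: store L1 := 73 | P0:M(73), P1:I, P2:I, P3:I | bus: BusRdX
[4] P0: load  L1 | P0:M(73), P1:I, P2:I, P3:I | bus: none
[5] P2: load  L1 | P0:S(73), P1:I, P2:S(73), P3:I | bus: BusRd,Flush
[6] P2: store L1 := 59 | P0:I, P1:I, P2:M(59), P3:I | bus: BusUpgr
[7] P0: load  L1 | P0:S(59), P1:I, P2:S(59), P3:I | bus: BusRd,Flush
[8] P1: load  L1 | P0:S(59), P1:S(59), P2:S(59), P3:I | bus: BusRd

memory[L0] = 90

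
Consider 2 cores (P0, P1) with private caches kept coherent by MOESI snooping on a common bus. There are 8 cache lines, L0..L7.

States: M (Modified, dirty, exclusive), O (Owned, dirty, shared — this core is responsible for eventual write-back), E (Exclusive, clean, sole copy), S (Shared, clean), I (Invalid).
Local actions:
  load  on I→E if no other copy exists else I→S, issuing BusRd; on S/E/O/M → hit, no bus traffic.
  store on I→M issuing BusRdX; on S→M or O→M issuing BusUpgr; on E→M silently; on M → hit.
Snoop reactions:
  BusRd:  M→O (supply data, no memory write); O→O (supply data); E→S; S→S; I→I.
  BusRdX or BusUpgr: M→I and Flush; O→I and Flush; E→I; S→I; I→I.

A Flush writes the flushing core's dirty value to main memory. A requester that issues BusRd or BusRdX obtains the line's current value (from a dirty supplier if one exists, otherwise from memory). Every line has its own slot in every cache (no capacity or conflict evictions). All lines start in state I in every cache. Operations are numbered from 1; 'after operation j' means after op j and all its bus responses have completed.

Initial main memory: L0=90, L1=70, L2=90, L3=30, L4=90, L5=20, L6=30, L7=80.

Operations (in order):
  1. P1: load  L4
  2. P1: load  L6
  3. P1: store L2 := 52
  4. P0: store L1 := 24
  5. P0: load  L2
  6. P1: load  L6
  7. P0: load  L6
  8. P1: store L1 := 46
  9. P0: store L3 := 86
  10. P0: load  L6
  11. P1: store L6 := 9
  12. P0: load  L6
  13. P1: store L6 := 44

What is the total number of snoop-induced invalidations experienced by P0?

invalidations = 3

step 1: P1: load  L4  ⟶  IE  (L4)  txn=BusRd  M[L4]=90
step 2: P1: load  L6  ⟶  IE  (L6)  txn=BusRd  M[L6]=30
step 3: P1: store L2 := 52  ⟶  IM  (L2)  txn=BusRdX  M[L2]=90
step 4: P0: store L1 := 24  ⟶  MI  (L1)  txn=BusRdX  M[L1]=70
step 5: P0: load  L2  ⟶  SO  (L2)  txn=BusRd  M[L2]=90
step 6: P1: load  L6  ⟶  IE  (L6)  txn=∅  M[L6]=30
step 7: P0: load  L6  ⟶  SS  (L6)  txn=BusRd  M[L6]=30
step 8: P1: store L1 := 46  ⟶  IM  (L1)  txn=BusRdX+Flush  M[L1]=24
step 9: P0: store L3 := 86  ⟶  MI  (L3)  txn=BusRdX  M[L3]=30
step 10: P0: load  L6  ⟶  SS  (L6)  txn=∅  M[L6]=30
step 11: P1: store L6 := 9  ⟶  IM  (L6)  txn=BusUpgr  M[L6]=30
step 12: P0: load  L6  ⟶  SO  (L6)  txn=BusRd  M[L6]=30
step 13: P1: store L6 := 44  ⟶  IM  (L6)  txn=BusUpgr  M[L6]=30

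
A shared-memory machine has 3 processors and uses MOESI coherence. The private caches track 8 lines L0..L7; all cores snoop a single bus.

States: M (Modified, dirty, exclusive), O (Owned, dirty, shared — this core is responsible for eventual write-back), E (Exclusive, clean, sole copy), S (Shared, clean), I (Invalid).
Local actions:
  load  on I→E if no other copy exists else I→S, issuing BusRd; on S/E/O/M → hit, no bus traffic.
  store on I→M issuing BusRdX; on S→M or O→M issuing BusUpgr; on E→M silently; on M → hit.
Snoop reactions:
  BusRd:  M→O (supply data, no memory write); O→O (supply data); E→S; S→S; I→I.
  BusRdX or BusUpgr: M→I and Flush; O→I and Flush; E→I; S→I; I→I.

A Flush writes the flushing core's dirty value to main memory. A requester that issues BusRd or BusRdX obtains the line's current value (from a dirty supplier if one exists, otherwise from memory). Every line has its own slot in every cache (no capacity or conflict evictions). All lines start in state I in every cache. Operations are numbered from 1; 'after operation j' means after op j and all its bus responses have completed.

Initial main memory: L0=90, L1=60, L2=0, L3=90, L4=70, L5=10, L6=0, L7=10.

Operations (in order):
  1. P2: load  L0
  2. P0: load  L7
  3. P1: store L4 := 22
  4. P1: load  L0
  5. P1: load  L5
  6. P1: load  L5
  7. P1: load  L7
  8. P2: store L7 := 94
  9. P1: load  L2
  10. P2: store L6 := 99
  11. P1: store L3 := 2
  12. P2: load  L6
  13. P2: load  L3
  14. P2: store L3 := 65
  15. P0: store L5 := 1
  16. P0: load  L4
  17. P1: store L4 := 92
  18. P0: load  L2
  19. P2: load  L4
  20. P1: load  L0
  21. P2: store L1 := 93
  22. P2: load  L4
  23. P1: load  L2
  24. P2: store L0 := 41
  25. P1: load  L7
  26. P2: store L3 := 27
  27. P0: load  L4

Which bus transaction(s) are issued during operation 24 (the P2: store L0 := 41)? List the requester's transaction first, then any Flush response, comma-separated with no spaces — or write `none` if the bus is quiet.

1. P2: load  L0  bus=[BusRd]  L0: P0=I P1=I P2=E  mem[L0]=90
2. P0: load  L7  bus=[BusRd]  L7: P0=E P1=I P2=I  mem[L7]=10
3. P1: store L4 := 22  bus=[BusRdX]  L4: P0=I P1=M P2=I  mem[L4]=70
4. P1: load  L0  bus=[BusRd]  L0: P0=I P1=S P2=S  mem[L0]=90
5. P1: load  L5  bus=[BusRd]  L5: P0=I P1=E P2=I  mem[L5]=10
6. P1: load  L5  bus=[-]  L5: P0=I P1=E P2=I  mem[L5]=10
7. P1: load  L7  bus=[BusRd]  L7: P0=S P1=S P2=I  mem[L7]=10
8. P2: store L7 := 94  bus=[BusRdX]  L7: P0=I P1=I P2=M  mem[L7]=10
9. P1: load  L2  bus=[BusRd]  L2: P0=I P1=E P2=I  mem[L2]=0
10. P2: store L6 := 99  bus=[BusRdX]  L6: P0=I P1=I P2=M  mem[L6]=0
11. P1: store L3 := 2  bus=[BusRdX]  L3: P0=I P1=M P2=I  mem[L3]=90
12. P2: load  L6  bus=[-]  L6: P0=I P1=I P2=M  mem[L6]=0
13. P2: load  L3  bus=[BusRd]  L3: P0=I P1=O P2=S  mem[L3]=90
14. P2: store L3 := 65  bus=[BusUpgr,Flush]  L3: P0=I P1=I P2=M  mem[L3]=2
15. P0: store L5 := 1  bus=[BusRdX]  L5: P0=M P1=I P2=I  mem[L5]=10
16. P0: load  L4  bus=[BusRd]  L4: P0=S P1=O P2=I  mem[L4]=70
17. P1: store L4 := 92  bus=[BusUpgr]  L4: P0=I P1=M P2=I  mem[L4]=70
18. P0: load  L2  bus=[BusRd]  L2: P0=S P1=S P2=I  mem[L2]=0
19. P2: load  L4  bus=[BusRd]  L4: P0=I P1=O P2=S  mem[L4]=70
20. P1: load  L0  bus=[-]  L0: P0=I P1=S P2=S  mem[L0]=90
21. P2: store L1 := 93  bus=[BusRdX]  L1: P0=I P1=I P2=M  mem[L1]=60
22. P2: load  L4  bus=[-]  L4: P0=I P1=O P2=S  mem[L4]=70
23. P1: load  L2  bus=[-]  L2: P0=S P1=S P2=I  mem[L2]=0
24. P2: store L0 := 41  bus=[BusUpgr]  L0: P0=I P1=I P2=M  mem[L0]=90
25. P1: load  L7  bus=[BusRd]  L7: P0=I P1=S P2=O  mem[L7]=10
26. P2: store L3 := 27  bus=[-]  L3: P0=I P1=I P2=M  mem[L3]=2
27. P0: load  L4  bus=[BusRd]  L4: P0=S P1=O P2=S  mem[L4]=70

bus = BusUpgr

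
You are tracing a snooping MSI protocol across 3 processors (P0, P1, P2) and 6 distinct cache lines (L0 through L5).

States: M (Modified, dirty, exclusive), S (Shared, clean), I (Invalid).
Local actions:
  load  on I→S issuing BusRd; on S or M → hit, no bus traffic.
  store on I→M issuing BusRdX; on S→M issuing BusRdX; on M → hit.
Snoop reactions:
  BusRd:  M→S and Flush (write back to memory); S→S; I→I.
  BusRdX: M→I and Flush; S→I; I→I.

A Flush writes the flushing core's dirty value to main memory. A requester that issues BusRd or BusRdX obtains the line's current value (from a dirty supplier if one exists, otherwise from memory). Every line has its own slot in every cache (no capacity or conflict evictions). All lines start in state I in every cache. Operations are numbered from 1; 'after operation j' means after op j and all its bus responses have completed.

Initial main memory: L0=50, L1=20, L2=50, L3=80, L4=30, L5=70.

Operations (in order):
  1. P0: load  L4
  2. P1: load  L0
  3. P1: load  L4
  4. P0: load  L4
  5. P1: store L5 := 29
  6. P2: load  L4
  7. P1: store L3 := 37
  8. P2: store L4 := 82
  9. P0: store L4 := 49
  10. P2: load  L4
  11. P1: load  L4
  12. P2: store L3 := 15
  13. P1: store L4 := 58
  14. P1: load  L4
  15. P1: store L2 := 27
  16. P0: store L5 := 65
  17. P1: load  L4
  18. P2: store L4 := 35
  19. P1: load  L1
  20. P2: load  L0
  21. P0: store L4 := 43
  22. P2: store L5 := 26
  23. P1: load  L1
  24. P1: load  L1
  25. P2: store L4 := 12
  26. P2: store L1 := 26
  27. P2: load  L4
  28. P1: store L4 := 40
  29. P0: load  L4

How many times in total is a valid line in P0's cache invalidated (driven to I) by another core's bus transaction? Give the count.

invalidations = 4

[1] P0: load  L4 | P0:S(30), P1:I, P2:I | bus: BusRd
[2] P1: load  L0 | P0:I, P1:S(50), P2:I | bus: BusRd
[3] P1: load  L4 | P0:S(30), P1:S(30), P2:I | bus: BusRd
[4] P0: load  L4 | P0:S(30), P1:S(30), P2:I | bus: none
[5] P1: store L5 := 29 | P0:I, P1:M(29), P2:I | bus: BusRdX
[6] P2: load  L4 | P0:S(30), P1:S(30), P2:S(30) | bus: BusRd
[7] P1: store L3 := 37 | P0:I, P1:M(37), P2:I | bus: BusRdX
[8] P2: store L4 := 82 | P0:I, P1:I, P2:M(82) | bus: BusRdX
[9] P0: store L4 := 49 | P0:M(49), P1:I, P2:I | bus: BusRdX,Flush
[10] P2: load  L4 | P0:S(49), P1:I, P2:S(49) | bus: BusRd,Flush
[11] P1: load  L4 | P0:S(49), P1:S(49), P2:S(49) | bus: BusRd
[12] P2: store L3 := 15 | P0:I, P1:I, P2:M(15) | bus: BusRdX,Flush
[13] P1: store L4 := 58 | P0:I, P1:M(58), P2:I | bus: BusRdX
[14] P1: load  L4 | P0:I, P1:M(58), P2:I | bus: none
[15] P1: store L2 := 27 | P0:I, P1:M(27), P2:I | bus: BusRdX
[16] P0: store L5 := 65 | P0:M(65), P1:I, P2:I | bus: BusRdX,Flush
[17] P1: load  L4 | P0:I, P1:M(58), P2:I | bus: none
[18] P2: store L4 := 35 | P0:I, P1:I, P2:M(35) | bus: BusRdX,Flush
[19] P1: load  L1 | P0:I, P1:S(20), P2:I | bus: BusRd
[20] P2: load  L0 | P0:I, P1:S(50), P2:S(50) | bus: BusRd
[21] P0: store L4 := 43 | P0:M(43), P1:I, P2:I | bus: BusRdX,Flush
[22] P2: store L5 := 26 | P0:I, P1:I, P2:M(26) | bus: BusRdX,Flush
[23] P1: load  L1 | P0:I, P1:S(20), P2:I | bus: none
[24] P1: load  L1 | P0:I, P1:S(20), P2:I | bus: none
[25] P2: store L4 := 12 | P0:I, P1:I, P2:M(12) | bus: BusRdX,Flush
[26] P2: store L1 := 26 | P0:I, P1:I, P2:M(26) | bus: BusRdX
[27] P2: load  L4 | P0:I, P1:I, P2:M(12) | bus: none
[28] P1: store L4 := 40 | P0:I, P1:M(40), P2:I | bus: BusRdX,Flush
[29] P0: load  L4 | P0:S(40), P1:S(40), P2:I | bus: BusRd,Flush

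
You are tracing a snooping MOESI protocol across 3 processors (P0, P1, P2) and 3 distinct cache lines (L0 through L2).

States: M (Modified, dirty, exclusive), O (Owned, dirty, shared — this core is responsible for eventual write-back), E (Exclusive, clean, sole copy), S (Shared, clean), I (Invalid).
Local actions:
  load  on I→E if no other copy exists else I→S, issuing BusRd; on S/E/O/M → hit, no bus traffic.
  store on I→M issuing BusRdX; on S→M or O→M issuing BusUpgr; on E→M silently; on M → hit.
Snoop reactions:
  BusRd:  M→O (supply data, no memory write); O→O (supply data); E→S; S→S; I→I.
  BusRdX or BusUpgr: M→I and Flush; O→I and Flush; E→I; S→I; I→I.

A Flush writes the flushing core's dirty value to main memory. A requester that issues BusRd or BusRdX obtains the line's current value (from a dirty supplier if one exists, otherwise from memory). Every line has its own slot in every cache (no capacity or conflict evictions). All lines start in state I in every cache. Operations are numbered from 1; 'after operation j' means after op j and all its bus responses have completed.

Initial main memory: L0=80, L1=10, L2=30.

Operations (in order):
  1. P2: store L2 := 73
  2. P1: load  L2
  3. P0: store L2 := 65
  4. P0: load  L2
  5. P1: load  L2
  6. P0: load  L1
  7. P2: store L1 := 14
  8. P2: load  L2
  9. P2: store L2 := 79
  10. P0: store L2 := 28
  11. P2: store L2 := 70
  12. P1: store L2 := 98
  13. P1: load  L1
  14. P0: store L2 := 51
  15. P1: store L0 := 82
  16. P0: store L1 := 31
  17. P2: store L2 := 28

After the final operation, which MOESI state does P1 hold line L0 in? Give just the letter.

state = M

1. P2: store L2 := 73  bus=[BusRdX]  L2: P0=I P1=I P2=M  mem[L2]=30
2. P1: load  L2  bus=[BusRd]  L2: P0=I P1=S P2=O  mem[L2]=30
3. P0: store L2 := 65  bus=[BusRdX,Flush]  L2: P0=M P1=I P2=I  mem[L2]=73
4. P0: load  L2  bus=[-]  L2: P0=M P1=I P2=I  mem[L2]=73
5. P1: load  L2  bus=[BusRd]  L2: P0=O P1=S P2=I  mem[L2]=73
6. P0: load  L1  bus=[BusRd]  L1: P0=E P1=I P2=I  mem[L1]=10
7. P2: store L1 := 14  bus=[BusRdX]  L1: P0=I P1=I P2=M  mem[L1]=10
8. P2: load  L2  bus=[BusRd]  L2: P0=O P1=S P2=S  mem[L2]=73
9. P2: store L2 := 79  bus=[BusUpgr,Flush]  L2: P0=I P1=I P2=M  mem[L2]=65
10. P0: store L2 := 28  bus=[BusRdX,Flush]  L2: P0=M P1=I P2=I  mem[L2]=79
11. P2: store L2 := 70  bus=[BusRdX,Flush]  L2: P0=I P1=I P2=M  mem[L2]=28
12. P1: store L2 := 98  bus=[BusRdX,Flush]  L2: P0=I P1=M P2=I  mem[L2]=70
13. P1: load  L1  bus=[BusRd]  L1: P0=I P1=S P2=O  mem[L1]=10
14. P0: store L2 := 51  bus=[BusRdX,Flush]  L2: P0=M P1=I P2=I  mem[L2]=98
15. P1: store L0 := 82  bus=[BusRdX]  L0: P0=I P1=M P2=I  mem[L0]=80
16. P0: store L1 := 31  bus=[BusRdX,Flush]  L1: P0=M P1=I P2=I  mem[L1]=14
17. P2: store L2 := 28  bus=[BusRdX,Flush]  L2: P0=I P1=I P2=M  mem[L2]=51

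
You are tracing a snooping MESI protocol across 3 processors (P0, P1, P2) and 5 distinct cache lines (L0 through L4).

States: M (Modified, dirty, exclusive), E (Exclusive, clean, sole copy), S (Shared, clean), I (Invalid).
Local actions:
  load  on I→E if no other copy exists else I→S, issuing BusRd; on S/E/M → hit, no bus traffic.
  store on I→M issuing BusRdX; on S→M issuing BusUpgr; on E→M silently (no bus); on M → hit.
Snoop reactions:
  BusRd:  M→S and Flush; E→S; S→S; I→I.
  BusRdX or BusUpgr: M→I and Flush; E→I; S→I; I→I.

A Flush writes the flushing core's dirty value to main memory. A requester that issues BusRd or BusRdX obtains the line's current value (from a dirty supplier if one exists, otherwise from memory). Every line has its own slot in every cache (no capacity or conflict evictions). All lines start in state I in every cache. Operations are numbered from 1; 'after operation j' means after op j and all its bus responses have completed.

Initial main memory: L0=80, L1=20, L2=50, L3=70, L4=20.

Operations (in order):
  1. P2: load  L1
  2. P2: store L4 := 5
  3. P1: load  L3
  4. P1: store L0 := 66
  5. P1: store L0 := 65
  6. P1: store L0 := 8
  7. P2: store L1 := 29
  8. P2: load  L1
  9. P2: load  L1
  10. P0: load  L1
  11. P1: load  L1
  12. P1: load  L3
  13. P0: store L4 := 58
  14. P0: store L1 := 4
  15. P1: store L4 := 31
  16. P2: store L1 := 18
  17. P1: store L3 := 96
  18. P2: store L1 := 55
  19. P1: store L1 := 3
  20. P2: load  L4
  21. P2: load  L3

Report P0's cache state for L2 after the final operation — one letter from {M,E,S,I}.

step 1: P2: load  L1  ⟶  IIE  (L1)  txn=BusRd  M[L1]=20
step 2: P2: store L4 := 5  ⟶  IIM  (L4)  txn=BusRdX  M[L4]=20
step 3: P1: load  L3  ⟶  IEI  (L3)  txn=BusRd  M[L3]=70
step 4: P1: store L0 := 66  ⟶  IMI  (L0)  txn=BusRdX  M[L0]=80
step 5: P1: store L0 := 65  ⟶  IMI  (L0)  txn=∅  M[L0]=80
step 6: P1: store L0 := 8  ⟶  IMI  (L0)  txn=∅  M[L0]=80
step 7: P2: store L1 := 29  ⟶  IIM  (L1)  txn=∅  M[L1]=20
step 8: P2: load  L1  ⟶  IIM  (L1)  txn=∅  M[L1]=20
step 9: P2: load  L1  ⟶  IIM  (L1)  txn=∅  M[L1]=20
step 10: P0: load  L1  ⟶  SIS  (L1)  txn=BusRd+Flush  M[L1]=29
step 11: P1: load  L1  ⟶  SSS  (L1)  txn=BusRd  M[L1]=29
step 12: P1: load  L3  ⟶  IEI  (L3)  txn=∅  M[L3]=70
step 13: P0: store L4 := 58  ⟶  MII  (L4)  txn=BusRdX+Flush  M[L4]=5
step 14: P0: store L1 := 4  ⟶  MII  (L1)  txn=BusUpgr  M[L1]=29
step 15: P1: store L4 := 31  ⟶  IMI  (L4)  txn=BusRdX+Flush  M[L4]=58
step 16: P2: store L1 := 18  ⟶  IIM  (L1)  txn=BusRdX+Flush  M[L1]=4
step 17: P1: store L3 := 96  ⟶  IMI  (L3)  txn=∅  M[L3]=70
step 18: P2: store L1 := 55  ⟶  IIM  (L1)  txn=∅  M[L1]=4
step 19: P1: store L1 := 3  ⟶  IMI  (L1)  txn=BusRdX+Flush  M[L1]=55
step 20: P2: load  L4  ⟶  ISS  (L4)  txn=BusRd+Flush  M[L4]=31
step 21: P2: load  L3  ⟶  ISS  (L3)  txn=BusRd+Flush  M[L3]=96

state = I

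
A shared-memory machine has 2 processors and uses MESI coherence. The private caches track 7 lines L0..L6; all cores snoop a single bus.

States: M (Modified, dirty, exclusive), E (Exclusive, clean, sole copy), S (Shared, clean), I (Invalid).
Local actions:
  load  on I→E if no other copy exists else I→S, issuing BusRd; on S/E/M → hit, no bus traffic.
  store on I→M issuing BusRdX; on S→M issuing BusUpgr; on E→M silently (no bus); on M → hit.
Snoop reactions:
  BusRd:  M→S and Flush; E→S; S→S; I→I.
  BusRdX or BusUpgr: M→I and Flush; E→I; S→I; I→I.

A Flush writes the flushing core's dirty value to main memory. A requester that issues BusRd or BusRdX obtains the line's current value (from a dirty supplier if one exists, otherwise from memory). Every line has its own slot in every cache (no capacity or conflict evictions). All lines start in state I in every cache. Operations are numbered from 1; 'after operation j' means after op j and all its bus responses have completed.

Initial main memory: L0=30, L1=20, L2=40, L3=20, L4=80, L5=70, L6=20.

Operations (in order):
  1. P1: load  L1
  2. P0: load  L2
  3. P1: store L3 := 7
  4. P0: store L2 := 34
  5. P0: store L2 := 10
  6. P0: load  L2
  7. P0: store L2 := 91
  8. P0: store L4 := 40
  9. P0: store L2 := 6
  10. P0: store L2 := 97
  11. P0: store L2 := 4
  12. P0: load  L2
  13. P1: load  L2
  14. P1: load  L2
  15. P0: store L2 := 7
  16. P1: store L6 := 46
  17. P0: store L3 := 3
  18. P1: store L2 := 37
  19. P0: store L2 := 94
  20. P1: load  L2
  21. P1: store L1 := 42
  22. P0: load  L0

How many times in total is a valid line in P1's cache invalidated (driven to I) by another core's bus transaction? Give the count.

  op1 P1: load  L1 → I/E on L1; bus BusRd; mem=20
  op2 P0: load  L2 → E/I on L2; bus BusRd; mem=40
  op3 P1: store L3 := 7 → I/M on L3; bus BusRdX; mem=20
  op4 P0: store L2 := 34 → M/I on L2; bus (none); mem=40
  op5 P0: store L2 := 10 → M/I on L2; bus (none); mem=40
  op6 P0: load  L2 → M/I on L2; bus (none); mem=40
  op7 P0: store L2 := 91 → M/I on L2; bus (none); mem=40
  op8 P0: store L4 := 40 → M/I on L4; bus BusRdX; mem=80
  op9 P0: store L2 := 6 → M/I on L2; bus (none); mem=40
  op10 P0: store L2 := 97 → M/I on L2; bus (none); mem=40
  op11 P0: store L2 := 4 → M/I on L2; bus (none); mem=40
  op12 P0: load  L2 → M/I on L2; bus (none); mem=40
  op13 P1: load  L2 → S/S on L2; bus BusRd Flush; mem=4
  op14 P1: load  L2 → S/S on L2; bus (none); mem=4
  op15 P0: store L2 := 7 → M/I on L2; bus BusUpgr; mem=4
  op16 P1: store L6 := 46 → I/M on L6; bus BusRdX; mem=20
  op17 P0: store L3 := 3 → M/I on L3; bus BusRdX Flush; mem=7
  op18 P1: store L2 := 37 → I/M on L2; bus BusRdX Flush; mem=7
  op19 P0: store L2 := 94 → M/I on L2; bus BusRdX Flush; mem=37
  op20 P1: load  L2 → S/S on L2; bus BusRd Flush; mem=94
  op21 P1: store L1 := 42 → I/M on L1; bus (none); mem=20
  op22 P0: load  L0 → E/I on L0; bus BusRd; mem=30

invalidations = 3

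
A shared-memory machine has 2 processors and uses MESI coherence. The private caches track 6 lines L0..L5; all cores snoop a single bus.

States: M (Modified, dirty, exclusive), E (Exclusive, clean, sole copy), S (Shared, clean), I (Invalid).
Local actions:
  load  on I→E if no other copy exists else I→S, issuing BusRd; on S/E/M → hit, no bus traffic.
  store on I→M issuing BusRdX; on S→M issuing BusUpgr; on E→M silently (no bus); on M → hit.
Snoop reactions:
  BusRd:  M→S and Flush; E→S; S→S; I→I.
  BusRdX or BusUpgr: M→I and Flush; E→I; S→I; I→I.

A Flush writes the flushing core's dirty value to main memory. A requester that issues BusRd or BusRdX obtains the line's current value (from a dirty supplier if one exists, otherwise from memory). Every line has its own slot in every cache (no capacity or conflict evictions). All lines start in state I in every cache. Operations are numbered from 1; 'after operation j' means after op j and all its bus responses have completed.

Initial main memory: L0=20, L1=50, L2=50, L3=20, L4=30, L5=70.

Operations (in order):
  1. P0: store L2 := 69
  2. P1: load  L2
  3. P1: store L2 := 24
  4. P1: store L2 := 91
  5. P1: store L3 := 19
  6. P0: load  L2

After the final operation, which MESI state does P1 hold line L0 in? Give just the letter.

1. P0: store L2 := 69  bus=[BusRdX]  L2: P0=M P1=I  mem[L2]=50
2. P1: load  L2  bus=[BusRd,Flush]  L2: P0=S P1=S  mem[L2]=69
3. P1: store L2 := 24  bus=[BusUpgr]  L2: P0=I P1=M  mem[L2]=69
4. P1: store L2 := 91  bus=[-]  L2: P0=I P1=M  mem[L2]=69
5. P1: store L3 := 19  bus=[BusRdX]  L3: P0=I P1=M  mem[L3]=20
6. P0: load  L2  bus=[BusRd,Flush]  L2: P0=S P1=S  mem[L2]=91

state = I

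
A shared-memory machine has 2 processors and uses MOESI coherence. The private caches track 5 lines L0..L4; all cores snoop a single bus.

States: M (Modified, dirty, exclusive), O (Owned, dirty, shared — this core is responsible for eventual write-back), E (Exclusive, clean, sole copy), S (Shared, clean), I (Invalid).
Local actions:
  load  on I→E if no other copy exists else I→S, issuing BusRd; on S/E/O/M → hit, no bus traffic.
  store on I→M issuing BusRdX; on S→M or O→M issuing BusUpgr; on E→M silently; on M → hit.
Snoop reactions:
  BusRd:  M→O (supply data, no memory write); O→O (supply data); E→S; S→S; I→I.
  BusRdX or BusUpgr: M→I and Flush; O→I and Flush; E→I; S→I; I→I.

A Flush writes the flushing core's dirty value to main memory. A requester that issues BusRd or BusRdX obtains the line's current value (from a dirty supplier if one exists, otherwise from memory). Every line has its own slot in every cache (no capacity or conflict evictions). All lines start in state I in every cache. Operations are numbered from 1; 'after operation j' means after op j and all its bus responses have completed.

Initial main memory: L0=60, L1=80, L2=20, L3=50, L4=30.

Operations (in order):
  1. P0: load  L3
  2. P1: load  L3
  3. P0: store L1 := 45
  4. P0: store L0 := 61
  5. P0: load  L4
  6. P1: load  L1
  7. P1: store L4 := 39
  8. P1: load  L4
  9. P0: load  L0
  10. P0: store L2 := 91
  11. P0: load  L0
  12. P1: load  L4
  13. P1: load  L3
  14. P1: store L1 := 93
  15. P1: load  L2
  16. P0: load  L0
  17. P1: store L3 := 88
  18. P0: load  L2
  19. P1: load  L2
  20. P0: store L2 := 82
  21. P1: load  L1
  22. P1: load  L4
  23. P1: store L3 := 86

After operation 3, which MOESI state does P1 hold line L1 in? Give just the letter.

state = I

[1] P0: load  L3 | P0:E(50), P1:I | bus: BusRd
[2] P1: load  L3 | P0:S(50), P1:S(50) | bus: BusRd
[3] P0: store L1 := 45 | P0:M(45), P1:I | bus: BusRdX
[4] P0: store L0 := 61 | P0:M(61), P1:I | bus: BusRdX
[5] P0: load  L4 | P0:E(30), P1:I | bus: BusRd
[6] P1: load  L1 | P0:O(45), P1:S(45) | bus: BusRd
[7] P1: store L4 := 39 | P0:I, P1:M(39) | bus: BusRdX
[8] P1: load  L4 | P0:I, P1:M(39) | bus: none
[9] P0: load  L0 | P0:M(61), P1:I | bus: none
[10] P0: store L2 := 91 | P0:M(91), P1:I | bus: BusRdX
[11] P0: load  L0 | P0:M(61), P1:I | bus: none
[12] P1: load  L4 | P0:I, P1:M(39) | bus: none
[13] P1: load  L3 | P0:S(50), P1:S(50) | bus: none
[14] P1: store L1 := 93 | P0:I, P1:M(93) | bus: BusUpgr,Flush
[15] P1: load  L2 | P0:O(91), P1:S(91) | bus: BusRd
[16] P0: load  L0 | P0:M(61), P1:I | bus: none
[17] P1: store L3 := 88 | P0:I, P1:M(88) | bus: BusUpgr
[18] P0: load  L2 | P0:O(91), P1:S(91) | bus: none
[19] P1: load  L2 | P0:O(91), P1:S(91) | bus: none
[20] P0: store L2 := 82 | P0:M(82), P1:I | bus: BusUpgr
[21] P1: load  L1 | P0:I, P1:M(93) | bus: none
[22] P1: load  L4 | P0:I, P1:M(39) | bus: none
[23] P1: store L3 := 86 | P0:I, P1:M(86) | bus: none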